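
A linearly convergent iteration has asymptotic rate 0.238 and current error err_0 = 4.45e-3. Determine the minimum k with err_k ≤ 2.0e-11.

After k steps, err_k ≈ 4.45e-3·0.238^k.
Need 0.238^k ≤ 2.0e-11/4.45e-3 = 4.49438e-09.
k ≥ ln(4.49438e-09)/ln(0.238) = -19.2204/-1.43548 = 13.390.
Smallest integer k = 14.

14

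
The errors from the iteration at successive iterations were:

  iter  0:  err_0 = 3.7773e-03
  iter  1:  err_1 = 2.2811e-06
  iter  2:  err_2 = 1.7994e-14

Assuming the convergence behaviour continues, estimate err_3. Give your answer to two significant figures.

7.2e-35

First estimate the order: p ≈ ln(err_2/err_1) / ln(err_1/err_0) = ln(1.7994e-14/2.2811e-06)/ln(2.2811e-06/3.7773e-03) = ln(7.8883e-09)/ln(0.000603897) ≈ 2.5172.
Then err_3 ≈ err_2·(err_2/err_1)^p = 1.7994e-14·(7.8883e-09)^2.5172 = 1.7994e-14·4.00947e-21 ≈ 7.215e-35.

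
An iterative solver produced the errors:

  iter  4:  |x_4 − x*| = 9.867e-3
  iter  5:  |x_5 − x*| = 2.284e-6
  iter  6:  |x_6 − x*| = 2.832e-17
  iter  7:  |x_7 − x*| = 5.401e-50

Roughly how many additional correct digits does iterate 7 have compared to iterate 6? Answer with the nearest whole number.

Digits gained ≈ log₁₀(|x_6 − x*|/|x_7 − x*|) = log₁₀(2.832e-17/5.401e-50) = log₁₀(5.24347e+32) ≈ 32.720.

33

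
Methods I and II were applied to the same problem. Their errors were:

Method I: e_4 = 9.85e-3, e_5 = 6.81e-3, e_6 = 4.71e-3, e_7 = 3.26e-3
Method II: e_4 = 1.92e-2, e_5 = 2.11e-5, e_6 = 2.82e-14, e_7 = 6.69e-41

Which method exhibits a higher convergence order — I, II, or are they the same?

Method I: p ≈ ln(3.26e-3/4.71e-3)/ln(4.71e-3/6.81e-3) ≈ 1.00.
Method II: p ≈ ln(6.69e-41/2.82e-14)/ln(2.82e-14/2.11e-5) ≈ 3.00.
Method II has the higher order (≈3.0 vs ≈1.0).

II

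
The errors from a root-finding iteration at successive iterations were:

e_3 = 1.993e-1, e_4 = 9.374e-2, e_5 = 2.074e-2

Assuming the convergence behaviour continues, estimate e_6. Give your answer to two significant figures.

1.0e-3

First estimate the order: p ≈ ln(e_5/e_4) / ln(e_4/e_3) = ln(2.074e-2/9.374e-2)/ln(9.374e-2/1.993e-1) = ln(0.22125)/ln(0.470346) ≈ 1.9999.
Then e_6 ≈ e_5·(e_5/e_4)^p = 2.074e-2·(0.22125)^1.9999 = 2.074e-2·0.0489589 ≈ 0.001015.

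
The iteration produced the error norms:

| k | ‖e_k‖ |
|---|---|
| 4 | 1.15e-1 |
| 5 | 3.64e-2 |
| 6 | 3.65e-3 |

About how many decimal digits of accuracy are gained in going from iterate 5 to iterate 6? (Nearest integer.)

Digits gained ≈ log₁₀(‖e_5‖/‖e_6‖) = log₁₀(3.64e-2/3.65e-3) = log₁₀(9.9726) ≈ 0.999.

1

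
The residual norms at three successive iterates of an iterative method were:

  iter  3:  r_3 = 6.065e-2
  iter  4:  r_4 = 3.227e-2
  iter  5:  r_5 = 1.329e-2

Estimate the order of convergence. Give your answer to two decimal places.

p ≈ ln(r_5/r_4) / ln(r_4/r_3)
  = ln(1.329e-2/3.227e-2) / ln(3.227e-2/6.065e-2)
  = ln(0.411838) / ln(0.532069)
  = -0.88713 / -0.63098 ≈ 1.40596

1.41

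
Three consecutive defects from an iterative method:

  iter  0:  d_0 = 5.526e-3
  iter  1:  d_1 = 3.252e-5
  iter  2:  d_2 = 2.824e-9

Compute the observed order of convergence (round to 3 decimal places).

1.821

p ≈ ln(d_2/d_1) / ln(d_1/d_0)
  = ln(2.824e-9/3.252e-5) / ln(3.252e-5/5.526e-3)
  = ln(8.68389e-05) / ln(0.00588491)
  = -9.351456 / -5.135364 ≈ 1.820992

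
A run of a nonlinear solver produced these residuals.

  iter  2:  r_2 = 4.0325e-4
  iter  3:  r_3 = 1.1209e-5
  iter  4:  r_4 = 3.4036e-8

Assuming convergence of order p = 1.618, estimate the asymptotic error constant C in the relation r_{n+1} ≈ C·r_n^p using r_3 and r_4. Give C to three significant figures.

C ≈ r_4 / r_3^1.618
  = 3.4036e-8 / (1.1209e-5)^1.618
  = 3.4036e-8 / 9.77686e-09 ≈ 3.4813

3.48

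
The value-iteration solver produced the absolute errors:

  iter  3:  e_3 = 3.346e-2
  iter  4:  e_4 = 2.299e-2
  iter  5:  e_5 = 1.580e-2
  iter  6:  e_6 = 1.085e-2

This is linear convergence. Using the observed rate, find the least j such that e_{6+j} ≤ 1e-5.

Rate ρ ≈ e_6/e_5 = 1.085e-2/1.580e-2 = 0.6867.
After j more steps, e_{6+j} ≈ 1.085e-2·ρ^j; need ρ^j ≤ 1e-5/1.085e-2 = 0.000921659.
j ≥ ln(0.000921659)/ln(0.6867) = -6.9893/-0.37586 = 18.595.
So 19 more iterations are needed.

19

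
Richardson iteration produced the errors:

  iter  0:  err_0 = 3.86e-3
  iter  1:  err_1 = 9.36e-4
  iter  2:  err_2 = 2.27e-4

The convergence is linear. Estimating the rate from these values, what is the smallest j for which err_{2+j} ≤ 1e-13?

16

Rate ρ ≈ err_2/err_1 = 2.27e-4/9.36e-4 = 0.2425.
After j more steps, err_{2+j} ≈ 2.27e-4·ρ^j; need ρ^j ≤ 1e-13/2.27e-4 = 4.40529e-10.
j ≥ ln(4.40529e-10)/ln(0.2425) = -21.5430/-1.41675 = 15.206.
So 16 more iterations are needed.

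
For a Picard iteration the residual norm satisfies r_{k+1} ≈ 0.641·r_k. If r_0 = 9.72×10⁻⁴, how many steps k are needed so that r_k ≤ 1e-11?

After k steps, r_k ≈ 9.72×10⁻⁴·0.641^k.
Need 0.641^k ≤ 1e-11/9.72×10⁻⁴ = 1.02881e-08.
k ≥ ln(1.02881e-08)/ln(0.641) = -18.3923/-0.44473 = 41.356.
Smallest integer k = 42.

42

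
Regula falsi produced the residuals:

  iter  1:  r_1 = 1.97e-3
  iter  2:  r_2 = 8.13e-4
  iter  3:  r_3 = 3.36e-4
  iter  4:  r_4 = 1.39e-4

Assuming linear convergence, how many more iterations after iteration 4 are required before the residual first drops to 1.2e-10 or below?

Rate ρ ≈ r_4/r_3 = 1.39e-4/3.36e-4 = 0.4137.
After j more steps, r_{4+j} ≈ 1.39e-4·ρ^j; need ρ^j ≤ 1.2e-10/1.39e-4 = 8.63309e-07.
j ≥ ln(8.63309e-07)/ln(0.4137) = -13.9625/-0.88261 = 15.820.
So 16 more iterations are needed.

16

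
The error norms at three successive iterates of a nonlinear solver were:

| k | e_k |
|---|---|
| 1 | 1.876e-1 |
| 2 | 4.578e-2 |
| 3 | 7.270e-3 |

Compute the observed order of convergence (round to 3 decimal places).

p ≈ ln(e_3/e_2) / ln(e_2/e_1)
  = ln(7.270e-3/4.578e-2) / ln(4.578e-2/1.876e-1)
  = ln(0.158803) / ln(0.24403)
  = -1.840091 / -1.410464 ≈ 1.304600

1.305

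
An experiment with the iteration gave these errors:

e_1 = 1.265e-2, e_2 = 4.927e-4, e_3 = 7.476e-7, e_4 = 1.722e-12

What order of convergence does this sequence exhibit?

Consecutive ratios: e_4/e_3 = 1.722e-12/7.476e-7 = 2.30337e-06, e_3/e_2 = 7.476e-7/4.927e-4 = 0.00151735.
p ≈ ln(2.30337e-06)/ln(0.00151735) = -12.9811/-6.4908 ≈ 2.00.
So the convergence is quadratic (order 2).

2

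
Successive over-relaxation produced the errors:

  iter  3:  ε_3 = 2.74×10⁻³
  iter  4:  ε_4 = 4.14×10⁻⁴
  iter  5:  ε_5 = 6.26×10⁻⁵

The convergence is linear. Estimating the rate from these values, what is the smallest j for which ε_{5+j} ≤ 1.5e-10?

7

Rate ρ ≈ ε_5/ε_4 = 6.26×10⁻⁵/4.14×10⁻⁴ = 0.1512.
After j more steps, ε_{5+j} ≈ 6.26×10⁻⁵·ρ^j; need ρ^j ≤ 1.5e-10/6.26×10⁻⁵ = 2.39617e-06.
j ≥ ln(2.39617e-06)/ln(0.1512) = -12.9416/-1.88915 = 6.850.
So 7 more iterations are needed.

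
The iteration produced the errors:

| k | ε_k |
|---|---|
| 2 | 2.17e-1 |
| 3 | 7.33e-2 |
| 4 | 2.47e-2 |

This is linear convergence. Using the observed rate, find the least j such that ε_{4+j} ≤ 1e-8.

14

Rate ρ ≈ ε_4/ε_3 = 2.47e-2/7.33e-2 = 0.3370.
After j more steps, ε_{4+j} ≈ 2.47e-2·ρ^j; need ρ^j ≤ 1e-8/2.47e-2 = 4.04858e-07.
j ≥ ln(4.04858e-07)/ln(0.3370) = -14.7197/-1.08767 = 13.533.
So 14 more iterations are needed.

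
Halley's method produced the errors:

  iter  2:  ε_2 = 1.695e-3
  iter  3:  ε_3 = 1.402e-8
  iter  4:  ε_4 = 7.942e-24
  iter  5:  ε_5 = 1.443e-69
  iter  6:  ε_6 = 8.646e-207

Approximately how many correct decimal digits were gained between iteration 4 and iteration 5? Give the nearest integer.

46

Digits gained ≈ log₁₀(ε_4/ε_5) = log₁₀(7.942e-24/1.443e-69) = log₁₀(5.50381e+45) ≈ 45.741.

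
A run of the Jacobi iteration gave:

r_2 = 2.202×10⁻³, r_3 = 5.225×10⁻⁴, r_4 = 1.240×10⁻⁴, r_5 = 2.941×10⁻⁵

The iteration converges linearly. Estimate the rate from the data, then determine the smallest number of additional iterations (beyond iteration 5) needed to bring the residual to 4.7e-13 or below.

Rate ρ ≈ r_5/r_4 = 2.941×10⁻⁵/1.240×10⁻⁴ = 0.2372.
After j more steps, r_{5+j} ≈ 2.941×10⁻⁵·ρ^j; need ρ^j ≤ 4.7e-13/2.941×10⁻⁵ = 1.5981e-08.
j ≥ ln(1.5981e-08)/ln(0.2372) = -17.9519/-1.43885 = 12.477.
So 13 more iterations are needed.

13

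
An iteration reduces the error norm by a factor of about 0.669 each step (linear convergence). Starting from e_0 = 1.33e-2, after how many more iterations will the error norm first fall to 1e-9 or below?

41

After k steps, e_k ≈ 1.33e-2·0.669^k.
Need 0.669^k ≤ 1e-9/1.33e-2 = 7.5188e-08.
k ≥ ln(7.5188e-08)/ln(0.669) = -16.4033/-0.40197 = 40.807.
Smallest integer k = 41.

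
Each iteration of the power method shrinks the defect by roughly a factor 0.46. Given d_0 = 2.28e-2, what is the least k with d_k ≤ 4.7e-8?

After k steps, d_k ≈ 2.28e-2·0.46^k.
Need 0.46^k ≤ 4.7e-8/2.28e-2 = 2.0614e-06.
k ≥ ln(2.0614e-06)/ln(0.46) = -13.0921/-0.77653 = 16.860.
Smallest integer k = 17.

17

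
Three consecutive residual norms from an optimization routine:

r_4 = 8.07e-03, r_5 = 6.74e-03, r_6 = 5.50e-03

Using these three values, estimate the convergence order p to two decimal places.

p ≈ ln(r_6/r_5) / ln(r_5/r_4)
  = ln(5.50e-03/6.74e-03) / ln(6.74e-03/8.07e-03)
  = ln(0.816024) / ln(0.835192)
  = -0.20331 / -0.18009 ≈ 1.12894

1.13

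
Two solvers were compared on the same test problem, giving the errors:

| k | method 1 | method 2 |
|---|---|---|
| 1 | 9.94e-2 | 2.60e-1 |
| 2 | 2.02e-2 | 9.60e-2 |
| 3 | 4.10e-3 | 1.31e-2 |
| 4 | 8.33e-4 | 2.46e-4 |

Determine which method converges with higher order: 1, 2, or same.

2

Method 1: p ≈ ln(8.33e-4/4.10e-3)/ln(4.10e-3/2.02e-2) ≈ 1.00.
Method 2: p ≈ ln(2.46e-4/1.31e-2)/ln(1.31e-2/9.60e-2) ≈ 2.00.
Method 2 has the higher order (≈2.0 vs ≈1.0).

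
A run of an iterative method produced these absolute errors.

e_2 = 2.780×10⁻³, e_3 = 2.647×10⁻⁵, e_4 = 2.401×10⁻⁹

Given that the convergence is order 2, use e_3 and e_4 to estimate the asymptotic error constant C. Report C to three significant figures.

3.43

C ≈ e_4 / e_3^2
  = 2.401×10⁻⁹ / (2.647×10⁻⁵)^2
  = 2.401×10⁻⁹ / 7.00661e-10 ≈ 3.4268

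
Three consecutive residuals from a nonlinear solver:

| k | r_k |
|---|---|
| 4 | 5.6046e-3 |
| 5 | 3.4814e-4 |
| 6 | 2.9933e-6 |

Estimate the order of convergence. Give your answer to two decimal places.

1.71

p ≈ ln(r_6/r_5) / ln(r_5/r_4)
  = ln(2.9933e-6/3.4814e-4) / ln(3.4814e-4/5.6046e-3)
  = ln(0.00859798) / ln(0.0621168)
  = -4.75623 / -2.77874 ≈ 1.71165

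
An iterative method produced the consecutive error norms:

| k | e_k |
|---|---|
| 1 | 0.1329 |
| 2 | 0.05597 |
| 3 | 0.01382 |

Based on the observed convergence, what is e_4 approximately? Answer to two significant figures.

First estimate the order: p ≈ ln(e_3/e_2) / ln(e_2/e_1) = ln(0.01382/0.05597)/ln(0.05597/0.1329) = ln(0.246918)/ln(0.421144) ≈ 1.6174.
Then e_4 ≈ e_3·(e_3/e_2)^p = 0.01382·(0.246918)^1.6174 = 0.01382·0.104115 ≈ 0.001439.

1.4e-3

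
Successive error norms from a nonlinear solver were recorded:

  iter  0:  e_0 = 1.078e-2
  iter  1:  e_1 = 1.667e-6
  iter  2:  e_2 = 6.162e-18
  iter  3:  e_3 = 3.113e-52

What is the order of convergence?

Consecutive ratios: e_3/e_2 = 3.113e-52/6.162e-18 = 5.05193e-35, e_2/e_1 = 6.162e-18/1.667e-6 = 3.69646e-12.
p ≈ ln(5.05193e-35)/ln(3.69646e-12) = -78.9707/-26.3236 ≈ 3.00.
So the convergence is cubic (order 3).

3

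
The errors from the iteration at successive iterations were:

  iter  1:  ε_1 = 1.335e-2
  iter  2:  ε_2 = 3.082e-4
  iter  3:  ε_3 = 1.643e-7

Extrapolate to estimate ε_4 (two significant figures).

4.7e-14

First estimate the order: p ≈ ln(ε_3/ε_2) / ln(ε_2/ε_1) = ln(1.643e-7/3.082e-4)/ln(3.082e-4/1.335e-2) = ln(0.000533095)/ln(0.0230861) ≈ 1.9999.
Then ε_4 ≈ ε_3·(ε_3/ε_2)^p = 1.643e-7·(0.000533095)^1.9999 = 1.643e-7·2.84405e-07 ≈ 4.673e-14.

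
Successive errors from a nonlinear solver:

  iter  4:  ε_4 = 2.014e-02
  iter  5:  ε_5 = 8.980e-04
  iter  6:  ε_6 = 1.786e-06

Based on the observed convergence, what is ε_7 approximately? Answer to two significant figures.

First estimate the order: p ≈ ln(ε_6/ε_5) / ln(ε_5/ε_4) = ln(1.786e-06/8.980e-04)/ln(8.980e-04/2.014e-02) = ln(0.00198886)/ln(0.0445879) ≈ 1.9999.
Then ε_7 ≈ ε_6·(ε_6/ε_5)^p = 1.786e-06·(0.00198886)^1.9999 = 1.786e-06·3.95803e-06 ≈ 7.069e-12.

7.1e-12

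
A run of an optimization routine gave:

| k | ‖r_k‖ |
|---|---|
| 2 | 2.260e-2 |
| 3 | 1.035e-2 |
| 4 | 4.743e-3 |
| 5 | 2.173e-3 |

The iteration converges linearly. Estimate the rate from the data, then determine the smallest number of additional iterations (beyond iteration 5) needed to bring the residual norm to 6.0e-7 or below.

Rate ρ ≈ ‖r_5‖/‖r_4‖ = 2.173e-3/4.743e-3 = 0.4581.
After j more steps, ‖r_{5+j}‖ ≈ 2.173e-3·ρ^j; need ρ^j ≤ 6.0e-7/2.173e-3 = 0.000276116.
j ≥ ln(0.000276116)/ln(0.4581) = -8.1947/-0.78067 = 10.497.
So 11 more iterations are needed.

11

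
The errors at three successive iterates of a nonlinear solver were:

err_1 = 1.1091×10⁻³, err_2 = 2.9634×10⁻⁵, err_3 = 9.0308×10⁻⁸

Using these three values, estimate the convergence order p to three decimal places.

1.599

p ≈ ln(err_3/err_2) / ln(err_2/err_1)
  = ln(9.0308×10⁻⁸/2.9634×10⁻⁵) / ln(2.9634×10⁻⁵/1.1091×10⁻³)
  = ln(0.00304745) / ln(0.026719)
  = -5.793450 / -3.622380 ≈ 1.599349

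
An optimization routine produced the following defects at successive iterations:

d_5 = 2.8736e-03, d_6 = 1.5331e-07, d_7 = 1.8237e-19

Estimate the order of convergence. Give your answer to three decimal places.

2.791

p ≈ ln(d_7/d_6) / ln(d_6/d_5)
  = ln(1.8237e-19/1.5331e-07) / ln(1.5331e-07/2.8736e-03)
  = ln(1.18955e-12) / ln(5.33512e-05)
  = -27.457446 / -9.838614 ≈ 2.790784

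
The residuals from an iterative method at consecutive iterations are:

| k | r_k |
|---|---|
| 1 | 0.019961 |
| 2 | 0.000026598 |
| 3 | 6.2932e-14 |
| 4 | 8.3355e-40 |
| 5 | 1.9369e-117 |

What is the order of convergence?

Consecutive ratios: r_5/r_4 = 1.9369e-117/8.3355e-40 = 2.32368e-78, r_4/r_3 = 8.3355e-40/6.2932e-14 = 1.32452e-26.
p ≈ ln(2.32368e-78)/ln(1.32452e-26) = -178.7585/-59.5862 ≈ 3.00.
So the convergence is cubic (order 3).

3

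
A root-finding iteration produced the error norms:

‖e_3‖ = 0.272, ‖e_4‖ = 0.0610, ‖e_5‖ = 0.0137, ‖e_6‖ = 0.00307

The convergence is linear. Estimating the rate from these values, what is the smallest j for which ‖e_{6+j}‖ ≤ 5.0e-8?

8

Rate ρ ≈ ‖e_6‖/‖e_5‖ = 0.00307/0.0137 = 0.2241.
After j more steps, ‖e_{6+j}‖ ≈ 0.00307·ρ^j; need ρ^j ≤ 5.0e-8/0.00307 = 1.62866e-05.
j ≥ ln(1.62866e-05)/ln(0.2241) = -11.0252/-1.49566 = 7.371.
So 8 more iterations are needed.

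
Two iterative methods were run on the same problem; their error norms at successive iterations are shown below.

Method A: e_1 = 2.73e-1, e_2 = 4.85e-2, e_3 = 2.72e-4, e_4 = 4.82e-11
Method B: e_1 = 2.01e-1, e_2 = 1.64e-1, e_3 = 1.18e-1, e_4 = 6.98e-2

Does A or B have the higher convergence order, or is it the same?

A

Method A: p ≈ ln(4.82e-11/2.72e-4)/ln(2.72e-4/4.85e-2) ≈ 3.00.
Method B: p ≈ ln(6.98e-2/1.18e-1)/ln(1.18e-1/1.64e-1) ≈ 1.60.
Method A has the higher order (≈3.0 vs ≈1.6).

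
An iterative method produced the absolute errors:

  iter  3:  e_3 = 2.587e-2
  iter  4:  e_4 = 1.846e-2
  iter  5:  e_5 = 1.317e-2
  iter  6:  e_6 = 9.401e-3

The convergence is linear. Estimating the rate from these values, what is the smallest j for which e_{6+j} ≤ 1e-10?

55

Rate ρ ≈ e_6/e_5 = 9.401e-3/1.317e-2 = 0.7138.
After j more steps, e_{6+j} ≈ 9.401e-3·ρ^j; need ρ^j ≤ 1e-10/9.401e-3 = 1.06372e-08.
j ≥ ln(1.06372e-08)/ln(0.7138) = -18.3589/-0.33715 = 54.453.
So 55 more iterations are needed.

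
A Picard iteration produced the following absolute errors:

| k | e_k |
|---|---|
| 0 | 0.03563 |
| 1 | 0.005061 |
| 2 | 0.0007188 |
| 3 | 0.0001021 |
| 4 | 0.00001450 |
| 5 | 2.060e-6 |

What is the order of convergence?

Consecutive ratios: e_5/e_4 = 2.060e-6/0.00001450 = 0.142069, e_4/e_3 = 0.00001450/0.0001021 = 0.142018.
p ≈ ln(0.142069)/ln(0.142018) = -1.9514/-1.9518 ≈ 1.00.
So the convergence is linear (order 1).

1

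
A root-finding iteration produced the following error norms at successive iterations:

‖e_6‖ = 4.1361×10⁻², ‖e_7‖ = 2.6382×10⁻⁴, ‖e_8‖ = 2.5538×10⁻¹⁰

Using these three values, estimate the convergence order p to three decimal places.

2.740

p ≈ ln(‖e_8‖/‖e_7‖) / ln(‖e_7‖/‖e_6‖)
  = ln(2.5538×10⁻¹⁰/2.6382×10⁻⁴) / ln(2.6382×10⁻⁴/4.1361×10⁻²)
  = ln(9.68008e-07) / ln(0.00637847)
  = -13.848025 / -5.054827 ≈ 2.739565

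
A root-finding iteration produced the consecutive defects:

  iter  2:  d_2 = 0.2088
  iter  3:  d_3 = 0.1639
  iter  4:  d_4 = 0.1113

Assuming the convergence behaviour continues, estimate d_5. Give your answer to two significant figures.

6.0e-2

First estimate the order: p ≈ ln(d_4/d_3) / ln(d_3/d_2) = ln(0.1113/0.1639)/ln(0.1639/0.2088) = ln(0.679073)/ln(0.784962) ≈ 1.5985.
Then d_5 ≈ d_4·(d_4/d_3)^p = 0.1113·(0.679073)^1.5985 = 0.1113·0.538665 ≈ 0.05995.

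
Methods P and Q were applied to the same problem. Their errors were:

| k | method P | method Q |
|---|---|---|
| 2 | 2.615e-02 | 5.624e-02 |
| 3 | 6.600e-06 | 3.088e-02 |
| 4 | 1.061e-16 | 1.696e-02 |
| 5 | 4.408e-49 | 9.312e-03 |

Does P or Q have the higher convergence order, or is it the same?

P

Method P: p ≈ ln(4.408e-49/1.061e-16)/ln(1.061e-16/6.600e-06) ≈ 3.00.
Method Q: p ≈ ln(9.312e-03/1.696e-02)/ln(1.696e-02/3.088e-02) ≈ 1.00.
Method P has the higher order (≈3.0 vs ≈1.0).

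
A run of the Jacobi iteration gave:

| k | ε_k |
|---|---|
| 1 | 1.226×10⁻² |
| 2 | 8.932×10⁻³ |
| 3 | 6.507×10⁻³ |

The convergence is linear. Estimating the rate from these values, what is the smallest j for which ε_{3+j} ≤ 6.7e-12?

66

Rate ρ ≈ ε_3/ε_2 = 6.507×10⁻³/8.932×10⁻³ = 0.7285.
After j more steps, ε_{3+j} ≈ 6.507×10⁻³·ρ^j; need ρ^j ≤ 6.7e-12/6.507×10⁻³ = 1.02966e-09.
j ≥ ln(1.02966e-09)/ln(0.7285) = -20.6940/-0.31677 = 65.328.
So 66 more iterations are needed.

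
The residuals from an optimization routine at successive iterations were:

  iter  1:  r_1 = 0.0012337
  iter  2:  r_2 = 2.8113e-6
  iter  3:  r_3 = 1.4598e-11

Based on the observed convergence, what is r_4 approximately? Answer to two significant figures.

3.9e-22

First estimate the order: p ≈ ln(r_3/r_2) / ln(r_2/r_1) = ln(1.4598e-11/2.8113e-6)/ln(2.8113e-6/0.0012337) = ln(5.19262e-06)/ln(0.00227875) ≈ 2.0000.
Then r_4 ≈ r_3·(r_3/r_2)^p = 1.4598e-11·(5.19262e-06)^2.0000 = 1.4598e-11·2.69633e-11 ≈ 3.936e-22.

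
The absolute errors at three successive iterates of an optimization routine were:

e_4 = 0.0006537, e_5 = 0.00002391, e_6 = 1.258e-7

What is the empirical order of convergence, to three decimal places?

p ≈ ln(e_6/e_5) / ln(e_5/e_4)
  = ln(1.258e-7/0.00002391) / ln(0.00002391/0.0006537)
  = ln(0.0052614) / ln(0.0365764)
  = -5.247358 / -3.308352 ≈ 1.586094

1.586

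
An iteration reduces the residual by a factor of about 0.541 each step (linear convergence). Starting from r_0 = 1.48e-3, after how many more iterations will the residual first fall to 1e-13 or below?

39

After k steps, r_k ≈ 1.48e-3·0.541^k.
Need 0.541^k ≤ 1e-13/1.48e-3 = 6.75676e-11.
k ≥ ln(6.75676e-11)/ln(0.541) = -23.4179/-0.61434 = 38.119.
Smallest integer k = 39.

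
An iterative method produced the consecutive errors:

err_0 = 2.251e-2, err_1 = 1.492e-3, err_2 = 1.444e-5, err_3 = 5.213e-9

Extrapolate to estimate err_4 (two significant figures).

First estimate the order: p ≈ ln(err_3/err_2) / ln(err_2/err_1) = ln(5.213e-9/1.444e-5)/ln(1.444e-5/1.492e-3) = ln(0.000361011)/ln(0.00967828) ≈ 1.7091.
Then err_4 ≈ err_3·(err_3/err_2)^p = 5.213e-9·(0.000361011)^1.7091 = 5.213e-9·1.30755e-06 ≈ 6.816e-15.

6.8e-15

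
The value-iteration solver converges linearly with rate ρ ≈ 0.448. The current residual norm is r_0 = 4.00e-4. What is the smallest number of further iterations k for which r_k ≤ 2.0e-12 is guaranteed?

After k steps, r_k ≈ 4.00e-4·0.448^k.
Need 0.448^k ≤ 2.0e-12/4.00e-4 = 5e-09.
k ≥ ln(5e-09)/ln(0.448) = -19.1138/-0.80296 = 23.804.
Smallest integer k = 24.

24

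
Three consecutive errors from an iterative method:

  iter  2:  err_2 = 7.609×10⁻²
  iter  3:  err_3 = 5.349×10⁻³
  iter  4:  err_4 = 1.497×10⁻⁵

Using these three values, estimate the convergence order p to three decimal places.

2.214

p ≈ ln(err_4/err_3) / ln(err_3/err_2)
  = ln(1.497×10⁻⁵/5.349×10⁻³) / ln(5.349×10⁻³/7.609×10⁻²)
  = ln(0.00279865) / ln(0.0702983)
  = -5.878618 / -2.655008 ≈ 2.214162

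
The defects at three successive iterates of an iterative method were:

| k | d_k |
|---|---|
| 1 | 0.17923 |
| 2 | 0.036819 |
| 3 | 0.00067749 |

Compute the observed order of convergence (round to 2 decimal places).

p ≈ ln(d_3/d_2) / ln(d_2/d_1)
  = ln(0.00067749/0.036819) / ln(0.036819/0.17923)
  = ln(0.0184006) / ln(0.205429)
  = -3.99537 / -1.58265 ≈ 2.52448

2.52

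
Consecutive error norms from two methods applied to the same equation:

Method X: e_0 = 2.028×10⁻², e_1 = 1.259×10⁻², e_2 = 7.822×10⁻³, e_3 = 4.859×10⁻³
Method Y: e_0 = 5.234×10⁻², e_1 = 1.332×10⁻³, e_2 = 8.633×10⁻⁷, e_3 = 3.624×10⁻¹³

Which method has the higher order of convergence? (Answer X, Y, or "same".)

Method X: p ≈ ln(4.859×10⁻³/7.822×10⁻³)/ln(7.822×10⁻³/1.259×10⁻²) ≈ 1.00.
Method Y: p ≈ ln(3.624×10⁻¹³/8.633×10⁻⁷)/ln(8.633×10⁻⁷/1.332×10⁻³) ≈ 2.00.
Method Y has the higher order (≈2.0 vs ≈1.0).

Y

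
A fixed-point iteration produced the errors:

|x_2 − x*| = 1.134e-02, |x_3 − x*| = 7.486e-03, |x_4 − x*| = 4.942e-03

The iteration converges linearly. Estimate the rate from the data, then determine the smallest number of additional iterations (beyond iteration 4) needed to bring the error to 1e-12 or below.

54

Rate ρ ≈ |x_4 − x*|/|x_3 − x*| = 4.942e-03/7.486e-03 = 0.6602.
After j more steps, |x_{4+j} − x*| ≈ 4.942e-03·ρ^j; need ρ^j ≤ 1e-12/4.942e-03 = 2.02347e-10.
j ≥ ln(2.02347e-10)/ln(0.6602) = -22.3210/-0.41521 = 53.758.
So 54 more iterations are needed.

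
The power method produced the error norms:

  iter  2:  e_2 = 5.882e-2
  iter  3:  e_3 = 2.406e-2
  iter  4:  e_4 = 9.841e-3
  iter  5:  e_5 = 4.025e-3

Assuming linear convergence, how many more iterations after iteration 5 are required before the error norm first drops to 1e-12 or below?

Rate ρ ≈ e_5/e_4 = 4.025e-3/9.841e-3 = 0.4090.
After j more steps, e_{5+j} ≈ 4.025e-3·ρ^j; need ρ^j ≤ 1e-12/4.025e-3 = 2.48447e-10.
j ≥ ln(2.48447e-10)/ln(0.4090) = -22.1158/-0.89404 = 24.737.
So 25 more iterations are needed.

25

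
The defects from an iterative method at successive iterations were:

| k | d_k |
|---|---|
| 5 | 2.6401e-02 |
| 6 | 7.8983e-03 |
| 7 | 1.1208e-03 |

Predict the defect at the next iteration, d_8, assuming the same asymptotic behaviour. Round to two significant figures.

4.8e-5

First estimate the order: p ≈ ln(d_7/d_6) / ln(d_6/d_5) = ln(1.1208e-03/7.8983e-03)/ln(7.8983e-03/2.6401e-02) = ln(0.141904)/ln(0.299167) ≈ 1.6181.
Then d_8 ≈ d_7·(d_7/d_6)^p = 1.1208e-03·(0.141904)^1.6181 = 1.1208e-03·0.0424466 ≈ 4.757e-05.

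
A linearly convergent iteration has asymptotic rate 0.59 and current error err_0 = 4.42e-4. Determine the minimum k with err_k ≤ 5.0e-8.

18

After k steps, err_k ≈ 4.42e-4·0.59^k.
Need 0.59^k ≤ 5.0e-8/4.42e-4 = 0.000113122.
k ≥ ln(0.000113122)/ln(0.59) = -9.0870/-0.52763 = 17.222.
Smallest integer k = 18.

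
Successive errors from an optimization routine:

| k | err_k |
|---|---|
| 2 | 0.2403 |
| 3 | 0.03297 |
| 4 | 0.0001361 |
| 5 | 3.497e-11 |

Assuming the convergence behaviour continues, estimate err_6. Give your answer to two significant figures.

First estimate the order: p ≈ ln(err_5/err_4) / ln(err_4/err_3) = ln(3.497e-11/0.0001361)/ln(0.0001361/0.03297) = ln(2.56943e-07)/ln(0.004128) ≈ 2.7640.
Then err_6 ≈ err_5·(err_5/err_4)^p = 3.497e-11·(2.56943e-07)^2.7640 = 3.497e-11·6.09241e-19 ≈ 2.131e-29.

2.1e-29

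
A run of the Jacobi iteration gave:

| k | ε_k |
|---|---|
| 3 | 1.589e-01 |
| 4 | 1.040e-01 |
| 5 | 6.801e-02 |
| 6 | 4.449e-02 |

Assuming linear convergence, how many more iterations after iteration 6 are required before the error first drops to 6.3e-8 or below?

Rate ρ ≈ ε_6/ε_5 = 4.449e-02/6.801e-02 = 0.6542.
After j more steps, ε_{6+j} ≈ 4.449e-02·ρ^j; need ρ^j ≤ 6.3e-8/4.449e-02 = 1.41605e-06.
j ≥ ln(1.41605e-06)/ln(0.6542) = -13.4676/-0.42434 = 31.738.
So 32 more iterations are needed.

32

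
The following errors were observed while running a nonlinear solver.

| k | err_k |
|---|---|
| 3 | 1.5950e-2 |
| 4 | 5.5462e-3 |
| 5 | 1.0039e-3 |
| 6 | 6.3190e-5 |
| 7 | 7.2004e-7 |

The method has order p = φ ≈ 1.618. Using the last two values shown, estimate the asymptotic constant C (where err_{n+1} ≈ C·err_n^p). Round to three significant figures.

C ≈ err_7 / err_6^1.618
  = 7.2004e-7 / (6.3190e-5)^1.618
  = 7.2004e-7 / 1.6049e-07 ≈ 4.4865

4.49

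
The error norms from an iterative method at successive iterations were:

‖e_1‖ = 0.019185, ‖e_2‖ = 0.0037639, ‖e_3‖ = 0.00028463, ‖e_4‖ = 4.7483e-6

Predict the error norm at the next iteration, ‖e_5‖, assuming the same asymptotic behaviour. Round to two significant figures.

First estimate the order: p ≈ ln(‖e_4‖/‖e_3‖) / ln(‖e_3‖/‖e_2‖) = ln(4.7483e-6/0.00028463)/ln(0.00028463/0.0037639) = ln(0.0166824)/ln(0.075621) ≈ 1.5853.
Then ‖e_5‖ ≈ ‖e_4‖·(‖e_4‖/‖e_3‖)^p = 4.7483e-6·(0.0166824)^1.5853 = 4.7483e-6·0.00151966 ≈ 7.216e-09.

7.2e-9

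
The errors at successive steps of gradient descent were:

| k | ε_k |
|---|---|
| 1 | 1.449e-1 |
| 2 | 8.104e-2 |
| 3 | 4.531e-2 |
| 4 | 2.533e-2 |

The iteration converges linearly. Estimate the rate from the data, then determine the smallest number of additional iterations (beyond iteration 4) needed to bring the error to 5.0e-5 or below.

Rate ρ ≈ ε_4/ε_3 = 2.533e-2/4.531e-2 = 0.5590.
After j more steps, ε_{4+j} ≈ 2.533e-2·ρ^j; need ρ^j ≤ 5.0e-5/2.533e-2 = 0.00197394.
j ≥ ln(0.00197394)/ln(0.5590) = -6.2277/-0.58161 = 10.708.
So 11 more iterations are needed.

11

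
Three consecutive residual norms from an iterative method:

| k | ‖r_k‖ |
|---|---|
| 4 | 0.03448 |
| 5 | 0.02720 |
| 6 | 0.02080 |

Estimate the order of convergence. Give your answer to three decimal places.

1.131

p ≈ ln(‖r_6‖/‖r_5‖) / ln(‖r_5‖/‖r_4‖)
  = ln(0.02080/0.02720) / ln(0.02720/0.03448)
  = ln(0.764706) / ln(0.788863)
  = -0.268264 / -0.237163 ≈ 1.131138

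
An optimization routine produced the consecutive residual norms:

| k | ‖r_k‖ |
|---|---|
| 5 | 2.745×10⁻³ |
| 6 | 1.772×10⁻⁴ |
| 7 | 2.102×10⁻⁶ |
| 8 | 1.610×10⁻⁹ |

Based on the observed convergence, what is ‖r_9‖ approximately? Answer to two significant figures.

First estimate the order: p ≈ ln(‖r_8‖/‖r_7‖) / ln(‖r_7‖/‖r_6‖) = ln(1.610×10⁻⁹/2.102×10⁻⁶)/ln(2.102×10⁻⁶/1.772×10⁻⁴) = ln(0.000765937)/ln(0.0118623) ≈ 1.6179.
Then ‖r_9‖ ≈ ‖r_8‖·(‖r_8‖/‖r_7‖)^p = 1.610×10⁻⁹·(0.000765937)^1.6179 = 1.610×10⁻⁹·9.09779e-06 ≈ 1.465e-14.

1.5e-14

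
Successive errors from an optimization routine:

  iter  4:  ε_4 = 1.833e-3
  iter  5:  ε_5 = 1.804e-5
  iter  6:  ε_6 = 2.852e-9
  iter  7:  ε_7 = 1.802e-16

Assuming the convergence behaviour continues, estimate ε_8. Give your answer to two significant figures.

4.2e-30

First estimate the order: p ≈ ln(ε_7/ε_6) / ln(ε_6/ε_5) = ln(1.802e-16/2.852e-9)/ln(2.852e-9/1.804e-5) = ln(6.31837e-08)/ln(0.000158093) ≈ 1.8940.
Then ε_8 ≈ ε_7·(ε_7/ε_6)^p = 1.802e-16·(6.31837e-08)^1.8940 = 1.802e-16·2.31391e-14 ≈ 4.17e-30.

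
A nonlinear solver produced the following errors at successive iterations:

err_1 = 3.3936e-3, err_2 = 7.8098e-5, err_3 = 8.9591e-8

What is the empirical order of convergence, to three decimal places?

1.795

p ≈ ln(err_3/err_2) / ln(err_2/err_1)
  = ln(8.9591e-8/7.8098e-5) / ln(7.8098e-5/3.3936e-3)
  = ln(0.00114716) / ln(0.0230133)
  = -6.770466 / -3.771683 ≈ 1.795078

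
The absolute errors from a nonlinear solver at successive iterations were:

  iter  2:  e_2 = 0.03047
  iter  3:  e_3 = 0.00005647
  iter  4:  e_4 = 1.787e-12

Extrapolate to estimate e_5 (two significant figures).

First estimate the order: p ≈ ln(e_4/e_3) / ln(e_3/e_2) = ln(1.787e-12/0.00005647)/ln(0.00005647/0.03047) = ln(3.16451e-08)/ln(0.0018533) ≈ 2.7451.
Then e_5 ≈ e_4·(e_4/e_3)^p = 1.787e-12·(3.16451e-08)^2.7451 = 1.787e-12·2.58578e-21 ≈ 4.621e-33.

4.6e-33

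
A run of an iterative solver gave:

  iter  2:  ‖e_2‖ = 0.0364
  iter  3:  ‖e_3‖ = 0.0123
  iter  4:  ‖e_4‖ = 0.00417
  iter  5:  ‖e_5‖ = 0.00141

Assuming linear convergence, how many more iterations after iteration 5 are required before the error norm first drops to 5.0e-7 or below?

Rate ρ ≈ ‖e_5‖/‖e_4‖ = 0.00141/0.00417 = 0.3381.
After j more steps, ‖e_{5+j}‖ ≈ 0.00141·ρ^j; need ρ^j ≤ 5.0e-7/0.00141 = 0.00035461.
j ≥ ln(0.00035461)/ln(0.3381) = -7.9445/-1.08441 = 7.326.
So 8 more iterations are needed.

8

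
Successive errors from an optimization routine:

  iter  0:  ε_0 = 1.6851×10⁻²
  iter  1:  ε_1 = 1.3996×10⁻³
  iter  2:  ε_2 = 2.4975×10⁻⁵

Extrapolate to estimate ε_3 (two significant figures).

3.7e-8

First estimate the order: p ≈ ln(ε_2/ε_1) / ln(ε_1/ε_0) = ln(2.4975×10⁻⁵/1.3996×10⁻³)/ln(1.3996×10⁻³/1.6851×10⁻²) = ln(0.0178444)/ln(0.0830574) ≈ 1.6180.
Then ε_3 ≈ ε_2·(ε_2/ε_1)^p = 2.4975×10⁻⁵·(0.0178444)^1.6180 = 2.4975×10⁻⁵·0.00148228 ≈ 3.702e-08.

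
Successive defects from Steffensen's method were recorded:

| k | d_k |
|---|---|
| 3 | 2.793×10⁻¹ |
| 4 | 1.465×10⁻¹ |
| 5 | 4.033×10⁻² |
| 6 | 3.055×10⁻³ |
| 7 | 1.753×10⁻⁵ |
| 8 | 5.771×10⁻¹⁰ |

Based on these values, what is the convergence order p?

2

Consecutive ratios: d_8/d_7 = 5.771×10⁻¹⁰/1.753×10⁻⁵ = 3.29207e-05, d_7/d_6 = 1.753×10⁻⁵/3.055×10⁻³ = 0.00573813.
p ≈ ln(3.29207e-05)/ln(0.00573813) = -10.3214/-5.1606 ≈ 2.00.
So the convergence is quadratic (order 2).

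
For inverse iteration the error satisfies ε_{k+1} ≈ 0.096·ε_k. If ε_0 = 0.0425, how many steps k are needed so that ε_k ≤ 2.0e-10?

9

After k steps, ε_k ≈ 0.0425·0.096^k.
Need 0.096^k ≤ 2.0e-10/0.0425 = 4.70588e-09.
k ≥ ln(4.70588e-09)/ln(0.096) = -19.1745/-2.34341 = 8.182.
Smallest integer k = 9.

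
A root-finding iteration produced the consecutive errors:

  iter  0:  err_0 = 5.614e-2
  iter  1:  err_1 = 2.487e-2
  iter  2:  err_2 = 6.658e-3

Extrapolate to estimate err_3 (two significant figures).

7.9e-4

First estimate the order: p ≈ ln(err_2/err_1) / ln(err_1/err_0) = ln(6.658e-3/2.487e-2)/ln(2.487e-2/5.614e-2) = ln(0.267712)/ln(0.443) ≈ 1.6186.
Then err_3 ≈ err_2·(err_2/err_1)^p = 6.658e-3·(0.267712)^1.6186 = 6.658e-3·0.118474 ≈ 0.0007888.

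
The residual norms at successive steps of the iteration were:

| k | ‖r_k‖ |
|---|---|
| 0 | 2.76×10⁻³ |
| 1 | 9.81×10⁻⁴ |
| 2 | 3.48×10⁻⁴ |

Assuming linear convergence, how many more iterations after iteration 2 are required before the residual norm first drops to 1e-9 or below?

Rate ρ ≈ ‖r_2‖/‖r_1‖ = 3.48×10⁻⁴/9.81×10⁻⁴ = 0.3547.
After j more steps, ‖r_{2+j}‖ ≈ 3.48×10⁻⁴·ρ^j; need ρ^j ≤ 1e-9/3.48×10⁻⁴ = 2.87356e-06.
j ≥ ln(2.87356e-06)/ln(0.3547) = -12.7600/-1.03648 = 12.311.
So 13 more iterations are needed.

13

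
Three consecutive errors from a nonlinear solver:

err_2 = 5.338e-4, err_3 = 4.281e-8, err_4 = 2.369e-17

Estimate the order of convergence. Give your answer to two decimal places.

p ≈ ln(err_4/err_3) / ln(err_3/err_2)
  = ln(2.369e-17/4.281e-8) / ln(4.281e-8/5.338e-4)
  = ln(5.53375e-10) / ln(8.01986e-05)
  = -21.31499 / -9.43100 ≈ 2.26010

2.26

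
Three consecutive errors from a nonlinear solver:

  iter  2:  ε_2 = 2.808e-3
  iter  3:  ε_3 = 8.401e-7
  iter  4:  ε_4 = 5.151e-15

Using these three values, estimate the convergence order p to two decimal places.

p ≈ ln(ε_4/ε_3) / ln(ε_3/ε_2)
  = ln(5.151e-15/8.401e-7) / ln(8.401e-7/2.808e-3)
  = ln(6.13141e-09) / ln(0.000299181)
  = -18.90984 / -8.11446 ≈ 2.33039

2.33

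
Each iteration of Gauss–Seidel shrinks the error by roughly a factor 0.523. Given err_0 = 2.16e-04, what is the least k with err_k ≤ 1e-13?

After k steps, err_k ≈ 2.16e-04·0.523^k.
Need 0.523^k ≤ 1e-13/2.16e-04 = 4.62963e-10.
k ≥ ln(4.62963e-10)/ln(0.523) = -21.4934/-0.64817 = 33.160.
Smallest integer k = 34.

34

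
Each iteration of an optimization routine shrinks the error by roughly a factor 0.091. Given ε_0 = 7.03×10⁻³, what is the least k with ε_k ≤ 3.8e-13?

10

After k steps, ε_k ≈ 7.03×10⁻³·0.091^k.
Need 0.091^k ≤ 3.8e-13/7.03×10⁻³ = 5.40541e-11.
k ≥ ln(5.40541e-11)/ln(0.091) = -23.6410/-2.39690 = 9.863.
Smallest integer k = 10.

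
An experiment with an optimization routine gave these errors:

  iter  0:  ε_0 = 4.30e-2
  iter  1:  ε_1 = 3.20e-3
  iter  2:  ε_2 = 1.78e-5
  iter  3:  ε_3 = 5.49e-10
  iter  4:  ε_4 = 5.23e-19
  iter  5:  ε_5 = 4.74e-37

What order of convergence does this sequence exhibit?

Consecutive ratios: ε_5/ε_4 = 4.74e-37/5.23e-19 = 9.0631e-19, ε_4/ε_3 = 5.23e-19/5.49e-10 = 9.52641e-10.
p ≈ ln(9.0631e-19)/ln(9.52641e-10) = -41.5449/-20.7718 ≈ 2.00.
So the convergence is quadratic (order 2).

2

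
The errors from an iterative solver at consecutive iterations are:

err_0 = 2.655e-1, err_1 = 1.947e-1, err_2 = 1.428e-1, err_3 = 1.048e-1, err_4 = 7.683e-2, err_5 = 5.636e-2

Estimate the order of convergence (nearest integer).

1

Consecutive ratios: err_5/err_4 = 5.636e-2/7.683e-2 = 0.733568, err_4/err_3 = 7.683e-2/1.048e-1 = 0.733111.
p ≈ ln(0.733568)/ln(0.733111) = -0.3098/-0.3105 ≈ 1.00.
So the convergence is linear (order 1).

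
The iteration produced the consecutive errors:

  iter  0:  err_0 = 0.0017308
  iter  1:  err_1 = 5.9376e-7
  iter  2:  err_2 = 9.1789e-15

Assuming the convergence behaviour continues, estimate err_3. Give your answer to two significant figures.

2.3e-32

First estimate the order: p ≈ ln(err_2/err_1) / ln(err_1/err_0) = ln(9.1789e-15/5.9376e-7)/ln(5.9376e-7/0.0017308) = ln(1.54589e-08)/ln(0.000343055) ≈ 2.2544.
Then err_3 ≈ err_2·(err_2/err_1)^p = 9.1789e-15·(1.54589e-08)^2.2544 = 9.1789e-15·2.46198e-18 ≈ 2.26e-32.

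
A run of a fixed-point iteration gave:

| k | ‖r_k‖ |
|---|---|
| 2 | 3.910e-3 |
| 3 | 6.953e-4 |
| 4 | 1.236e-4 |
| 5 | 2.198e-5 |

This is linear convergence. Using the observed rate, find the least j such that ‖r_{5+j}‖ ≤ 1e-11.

Rate ρ ≈ ‖r_5‖/‖r_4‖ = 2.198e-5/1.236e-4 = 0.1778.
After j more steps, ‖r_{5+j}‖ ≈ 2.198e-5·ρ^j; need ρ^j ≤ 1e-11/2.198e-5 = 4.54959e-07.
j ≥ ln(4.54959e-07)/ln(0.1778) = -14.6031/-1.72710 = 8.455.
So 9 more iterations are needed.

9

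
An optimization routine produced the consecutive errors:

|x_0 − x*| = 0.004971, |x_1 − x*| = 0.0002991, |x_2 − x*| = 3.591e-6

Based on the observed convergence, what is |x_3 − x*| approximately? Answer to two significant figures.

3.4e-9

First estimate the order: p ≈ ln(|x_2 − x*|/|x_1 − x*|) / ln(|x_1 − x*|/|x_0 − x*|) = ln(3.591e-6/0.0002991)/ln(0.0002991/0.004971) = ln(0.012006)/ln(0.060169) ≈ 1.5735.
Then |x_3 − x*| ≈ |x_2 − x*|·(|x_2 − x*|/|x_1 − x*|)^p = 3.591e-6·(0.012006)^1.5735 = 3.591e-6·0.000950459 ≈ 3.413e-09.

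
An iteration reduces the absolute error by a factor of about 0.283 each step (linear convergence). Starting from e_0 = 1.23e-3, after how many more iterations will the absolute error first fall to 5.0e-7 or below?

7

After k steps, e_k ≈ 1.23e-3·0.283^k.
Need 0.283^k ≤ 5.0e-7/1.23e-3 = 0.000406504.
k ≥ ln(0.000406504)/ln(0.283) = -7.8079/-1.26231 = 6.185.
Smallest integer k = 7.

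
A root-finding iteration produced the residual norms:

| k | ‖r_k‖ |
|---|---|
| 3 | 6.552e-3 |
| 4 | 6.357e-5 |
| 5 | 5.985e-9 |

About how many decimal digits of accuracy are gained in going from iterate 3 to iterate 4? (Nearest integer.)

Digits gained ≈ log₁₀(‖r_3‖/‖r_4‖) = log₁₀(6.552e-3/6.357e-5) = log₁₀(103.067) ≈ 2.013.

2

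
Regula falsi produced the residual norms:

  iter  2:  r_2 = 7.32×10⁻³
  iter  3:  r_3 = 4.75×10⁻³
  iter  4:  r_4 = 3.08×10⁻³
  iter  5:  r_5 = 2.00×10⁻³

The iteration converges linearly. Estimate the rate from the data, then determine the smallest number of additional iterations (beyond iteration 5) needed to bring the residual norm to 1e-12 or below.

50

Rate ρ ≈ r_5/r_4 = 2.00×10⁻³/3.08×10⁻³ = 0.6494.
After j more steps, r_{5+j} ≈ 2.00×10⁻³·ρ^j; need ρ^j ≤ 1e-12/2.00×10⁻³ = 5e-10.
j ≥ ln(5e-10)/ln(0.6494) = -21.4164/-0.43171 = 49.608.
So 50 more iterations are needed.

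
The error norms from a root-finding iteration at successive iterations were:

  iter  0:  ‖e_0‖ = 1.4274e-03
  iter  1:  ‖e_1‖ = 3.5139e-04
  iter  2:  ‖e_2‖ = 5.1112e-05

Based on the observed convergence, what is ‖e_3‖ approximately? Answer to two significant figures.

First estimate the order: p ≈ ln(‖e_2‖/‖e_1‖) / ln(‖e_1‖/‖e_0‖) = ln(5.1112e-05/3.5139e-04)/ln(3.5139e-04/1.4274e-03) = ln(0.145457)/ln(0.246175) ≈ 1.3754.
Then ‖e_3‖ ≈ ‖e_2‖·(‖e_2‖/‖e_1‖)^p = 5.1112e-05·(0.145457)^1.3754 = 5.1112e-05·0.0705383 ≈ 3.605e-06.

3.6e-6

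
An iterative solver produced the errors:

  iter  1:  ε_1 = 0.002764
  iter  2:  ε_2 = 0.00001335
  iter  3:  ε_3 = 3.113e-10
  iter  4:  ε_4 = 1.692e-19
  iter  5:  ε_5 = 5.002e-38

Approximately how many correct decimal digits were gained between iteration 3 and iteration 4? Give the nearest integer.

9

Digits gained ≈ log₁₀(ε_3/ε_4) = log₁₀(3.113e-10/1.692e-19) = log₁₀(1.83983e+09) ≈ 9.265.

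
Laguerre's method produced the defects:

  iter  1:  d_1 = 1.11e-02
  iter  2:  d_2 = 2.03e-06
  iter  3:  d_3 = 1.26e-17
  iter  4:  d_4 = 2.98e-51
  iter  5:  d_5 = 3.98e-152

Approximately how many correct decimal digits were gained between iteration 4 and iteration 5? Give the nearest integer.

101

Digits gained ≈ log₁₀(d_4/d_5) = log₁₀(2.98e-51/3.98e-152) = log₁₀(7.48744e+100) ≈ 100.874.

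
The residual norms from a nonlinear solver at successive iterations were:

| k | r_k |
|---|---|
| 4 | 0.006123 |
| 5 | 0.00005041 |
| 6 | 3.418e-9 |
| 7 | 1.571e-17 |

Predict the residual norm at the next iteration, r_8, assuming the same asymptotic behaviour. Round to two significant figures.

3.3e-34

First estimate the order: p ≈ ln(r_7/r_6) / ln(r_6/r_5) = ln(1.571e-17/3.418e-9)/ln(3.418e-9/0.00005041) = ln(4.59626e-09)/ln(6.7804e-05) ≈ 2.0000.
Then r_8 ≈ r_7·(r_7/r_6)^p = 1.571e-17·(4.59626e-09)^2.0000 = 1.571e-17·2.11256e-17 ≈ 3.319e-34.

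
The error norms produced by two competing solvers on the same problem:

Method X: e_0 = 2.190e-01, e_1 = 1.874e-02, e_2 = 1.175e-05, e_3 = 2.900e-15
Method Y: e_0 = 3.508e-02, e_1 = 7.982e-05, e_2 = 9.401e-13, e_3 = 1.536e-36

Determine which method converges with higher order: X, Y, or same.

Method X: p ≈ ln(2.900e-15/1.175e-05)/ln(1.175e-05/1.874e-02) ≈ 3.00.
Method Y: p ≈ ln(1.536e-36/9.401e-13)/ln(9.401e-13/7.982e-05) ≈ 3.00.
Both orders ≈ 3.0 — effectively the same.

same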